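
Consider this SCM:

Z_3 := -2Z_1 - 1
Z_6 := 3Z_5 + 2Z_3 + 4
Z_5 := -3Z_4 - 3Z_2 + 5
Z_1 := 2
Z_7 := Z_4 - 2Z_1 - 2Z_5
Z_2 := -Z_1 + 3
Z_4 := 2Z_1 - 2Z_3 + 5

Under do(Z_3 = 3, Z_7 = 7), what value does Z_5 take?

Setting Z_3 = 3, Z_7 = 7 by intervention discards those variables' equations.
Z_2 = -Z_1 + 3  [with Z_1=2]  = 1
Z_4 = 2Z_1 - 2Z_3 + 5  [with Z_1=2, Z_3=3]  = 3
Z_5 = -3Z_4 - 3Z_2 + 5  [with Z_4=3, Z_2=1]  = -7

-7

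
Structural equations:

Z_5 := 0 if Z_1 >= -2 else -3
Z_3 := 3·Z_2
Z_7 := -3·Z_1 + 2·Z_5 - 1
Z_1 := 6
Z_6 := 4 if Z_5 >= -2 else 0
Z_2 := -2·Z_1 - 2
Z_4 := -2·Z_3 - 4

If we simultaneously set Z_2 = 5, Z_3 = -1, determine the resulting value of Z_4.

-2

Setting Z_2 = 5, Z_3 = -1 by intervention discards those variables' equations.
Z_4 = -2·Z_3 - 4  [with Z_3=-1]  = -2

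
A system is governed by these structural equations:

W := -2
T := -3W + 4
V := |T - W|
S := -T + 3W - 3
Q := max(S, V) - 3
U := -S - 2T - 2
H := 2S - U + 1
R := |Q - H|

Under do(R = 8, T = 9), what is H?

The joint intervention fixes R = 8, T = 9, removing each variable's own equation.
S = -T + 3W - 3  [with T=9, W=-2]  = -18
U = -S - 2T - 2  [with S=-18, T=9]  = -2
H = 2S - U + 1  [with S=-18, U=-2]  = -33

-33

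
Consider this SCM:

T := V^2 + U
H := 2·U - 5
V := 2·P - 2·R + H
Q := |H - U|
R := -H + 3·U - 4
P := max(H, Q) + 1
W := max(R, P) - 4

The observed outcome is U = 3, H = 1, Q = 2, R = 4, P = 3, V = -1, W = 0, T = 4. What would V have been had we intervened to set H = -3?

Under do(H=-3), the mechanism H := 2·U - 5 is discarded; H is fixed at -3.
Q = |H - U|  [with H=-3, U=3]  = 6
R = -H + 3·U - 4  [with H=-3, U=3]  = 8
P = max(H, Q) + 1  [with H=-3, Q=6]  = 7
V = 2·P - 2·R + H  [with P=7, R=8, H=-3]  = -5

-5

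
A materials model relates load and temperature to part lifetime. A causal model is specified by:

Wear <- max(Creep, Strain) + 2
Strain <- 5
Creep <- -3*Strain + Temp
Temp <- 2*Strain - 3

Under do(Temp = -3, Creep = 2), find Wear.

7

Setting Temp = -3, Creep = 2 by intervention discards those variables' equations.
Wear = max(Creep, Strain) + 2  [with Creep=2, Strain=5]  = 7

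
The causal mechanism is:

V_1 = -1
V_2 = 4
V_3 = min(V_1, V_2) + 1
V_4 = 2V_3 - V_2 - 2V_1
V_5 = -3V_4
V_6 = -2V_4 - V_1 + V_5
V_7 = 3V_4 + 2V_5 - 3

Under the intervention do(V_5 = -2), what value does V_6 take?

The intervention breaks the incoming arrows to V_5: V_5 = -3V_4 no longer applies, and V_5 = -2.
V_3 = min(V_1, V_2) + 1  [with V_1=-1, V_2=4]  = 0
V_4 = 2V_3 - V_2 - 2V_1  [with V_3=0, V_2=4, V_1=-1]  = -2
V_6 = -2V_4 - V_1 + V_5  [with V_4=-2, V_1=-1, V_5=-2]  = 3

3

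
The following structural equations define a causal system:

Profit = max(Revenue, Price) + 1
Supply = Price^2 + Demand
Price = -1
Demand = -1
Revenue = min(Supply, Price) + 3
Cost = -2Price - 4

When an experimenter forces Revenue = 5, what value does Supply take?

do(Revenue=5) replaces the equation Revenue = min(Supply, Price) + 3 with the constant Revenue = 5.
Supply is not downstream of the intervention, so its value is determined by the original equations.
Supply = Price^2 + Demand  [with Price=-1, Demand=-1]  = 0

0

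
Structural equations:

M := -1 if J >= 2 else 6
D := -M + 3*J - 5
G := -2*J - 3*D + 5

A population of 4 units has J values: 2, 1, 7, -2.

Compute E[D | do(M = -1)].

2

Under do(M=-1), M's equation is replaced by M=-1 for every unit. Per-unit D: 2, -1, 17, -10. Mean = 2.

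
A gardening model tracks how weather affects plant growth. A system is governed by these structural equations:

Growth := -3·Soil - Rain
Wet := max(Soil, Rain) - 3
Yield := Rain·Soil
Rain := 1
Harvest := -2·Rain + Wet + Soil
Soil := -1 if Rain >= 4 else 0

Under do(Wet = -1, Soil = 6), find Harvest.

3

Setting Wet = -1, Soil = 6 by intervention discards those variables' equations.
Harvest = -2·Rain + Wet + Soil  [with Rain=1, Wet=-1, Soil=6]  = 3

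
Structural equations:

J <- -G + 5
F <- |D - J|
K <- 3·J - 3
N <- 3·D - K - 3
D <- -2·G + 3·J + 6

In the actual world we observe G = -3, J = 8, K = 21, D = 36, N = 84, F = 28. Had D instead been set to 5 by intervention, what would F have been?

3

Under do(D=5), the mechanism D <- -2·G + 3·J + 6 is discarded; D is fixed at 5.
J = -G + 5  [with G=-3]  = 8
F = |D - J|  [with D=5, J=8]  = 3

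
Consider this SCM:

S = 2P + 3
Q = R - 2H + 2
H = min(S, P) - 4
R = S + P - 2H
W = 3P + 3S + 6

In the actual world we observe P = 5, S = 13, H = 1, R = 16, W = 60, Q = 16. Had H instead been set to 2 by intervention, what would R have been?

14

The intervention breaks the incoming arrows to H: H = min(S, P) - 4 no longer applies, and H = 2.
S = 2P + 3  [with P=5]  = 13
R = S + P - 2H  [with S=13, P=5, H=2]  = 14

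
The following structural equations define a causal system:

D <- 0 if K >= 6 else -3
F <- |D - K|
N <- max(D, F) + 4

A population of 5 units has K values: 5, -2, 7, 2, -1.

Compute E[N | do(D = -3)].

Every unit gets D=-3 under the intervention. N values become 12, 5, 14, 9, 6; E[N|do(D=-3)] = 9.2.

9.2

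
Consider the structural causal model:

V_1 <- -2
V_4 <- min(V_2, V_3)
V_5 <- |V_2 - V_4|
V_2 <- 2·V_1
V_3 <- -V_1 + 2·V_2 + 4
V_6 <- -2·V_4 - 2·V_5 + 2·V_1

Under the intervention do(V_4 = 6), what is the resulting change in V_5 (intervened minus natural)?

10

Intervening sets V_4 = 6 and removes its equation (V_4 <- min(V_2, V_3)).
V_2 = 2·V_1  [with V_1=-2]  = -4
V_5 = |V_2 - V_4|  [with V_2=-4, V_4=6]  = 10
Without intervention: V_2 = 2·V_1  [with V_1=-2]  = -4; V_3 = -V_1 + 2·V_2 + 4  [with V_1=-2, V_2=-4]  = -2; V_4 = min(V_2, V_3)  [with V_2=-4, V_3=-2]  = -4; V_5 = |V_2 - V_4|  [with V_2=-4, V_4=-4]  = 0.
Change = 10 − 0 = 10.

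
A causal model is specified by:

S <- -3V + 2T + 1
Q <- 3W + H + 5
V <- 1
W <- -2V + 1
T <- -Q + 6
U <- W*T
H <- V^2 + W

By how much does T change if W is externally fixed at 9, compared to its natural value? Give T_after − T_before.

-40

do(W=9) replaces the equation W <- -2V + 1 with the constant W = 9.
H = V^2 + W  [with V=1, W=9]  = 10
Q = 3W + H + 5  [with W=9, H=10]  = 42
T = -Q + 6  [with Q=42]  = -36
Without intervention: W = -2V + 1  [with V=1]  = -1; H = V^2 + W  [with V=1, W=-1]  = 0; Q = 3W + H + 5  [with W=-1, H=0]  = 2; T = -Q + 6  [with Q=2]  = 4.
Change = -36 − 4 = -40.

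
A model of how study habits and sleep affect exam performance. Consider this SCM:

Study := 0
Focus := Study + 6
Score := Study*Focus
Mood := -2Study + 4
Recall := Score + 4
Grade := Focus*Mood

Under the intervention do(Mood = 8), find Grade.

Under do(Mood=8), the mechanism Mood := -2Study + 4 is discarded; Mood is fixed at 8.
Focus = Study + 6  [with Study=0]  = 6
Grade = Focus*Mood  [with Focus=6, Mood=8]  = 48

48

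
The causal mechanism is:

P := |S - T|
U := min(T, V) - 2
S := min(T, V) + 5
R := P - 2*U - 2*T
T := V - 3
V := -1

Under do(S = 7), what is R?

31

The intervention breaks the incoming arrows to S: S := min(T, V) + 5 no longer applies, and S = 7.
T = V - 3  [with V=-1]  = -4
P = |S - T|  [with S=7, T=-4]  = 11
U = min(T, V) - 2  [with T=-4, V=-1]  = -6
R = P - 2*U - 2*T  [with P=11, U=-6, T=-4]  = 31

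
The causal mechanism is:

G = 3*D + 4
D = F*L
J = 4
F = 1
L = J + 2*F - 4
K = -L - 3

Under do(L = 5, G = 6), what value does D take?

5

The joint intervention fixes L = 5, G = 6, removing each variable's own equation.
D = F*L  [with F=1, L=5]  = 5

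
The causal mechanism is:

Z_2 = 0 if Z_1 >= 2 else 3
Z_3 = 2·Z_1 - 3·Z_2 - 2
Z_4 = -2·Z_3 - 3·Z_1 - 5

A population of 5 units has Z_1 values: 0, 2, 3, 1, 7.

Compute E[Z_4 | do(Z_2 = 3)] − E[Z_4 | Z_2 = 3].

-14.7

Every unit gets Z_2=3 under the intervention. Z_4 values become 17, 3, -4, 10, -32; E[Z_4|do(Z_2=3)] = -1.2.
Observing Z_2=3 restricts to units where Z_2's equation naturally yields 3: Z_1 ∈ {0, 1}. In that subpopulation Z_4 = 17, 10, mean 13.5.
Difference = -1.2 − 13.5 = -14.7.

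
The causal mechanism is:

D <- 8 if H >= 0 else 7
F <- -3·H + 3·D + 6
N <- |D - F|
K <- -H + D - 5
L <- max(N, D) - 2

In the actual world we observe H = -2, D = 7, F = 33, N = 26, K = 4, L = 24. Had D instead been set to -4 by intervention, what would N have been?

4

Under do(D=-4), the mechanism D <- 8 if H >= 0 else 7 is discarded; D is fixed at -4.
F = -3·H + 3·D + 6  [with H=-2, D=-4]  = 0
N = |D - F|  [with D=-4, F=0]  = 4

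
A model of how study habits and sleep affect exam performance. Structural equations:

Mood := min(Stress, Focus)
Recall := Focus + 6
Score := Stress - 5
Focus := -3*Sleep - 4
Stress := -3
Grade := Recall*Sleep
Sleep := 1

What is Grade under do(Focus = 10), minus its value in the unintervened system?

The intervention breaks the incoming arrows to Focus: Focus := -3*Sleep - 4 no longer applies, and Focus = 10.
Recall = Focus + 6  [with Focus=10]  = 16
Grade = Recall*Sleep  [with Recall=16, Sleep=1]  = 16
Without intervention: Focus = -3*Sleep - 4  [with Sleep=1]  = -7; Recall = Focus + 6  [with Focus=-7]  = -1; Grade = Recall*Sleep  [with Recall=-1, Sleep=1]  = -1.
Change = 16 − (-1) = 17.

17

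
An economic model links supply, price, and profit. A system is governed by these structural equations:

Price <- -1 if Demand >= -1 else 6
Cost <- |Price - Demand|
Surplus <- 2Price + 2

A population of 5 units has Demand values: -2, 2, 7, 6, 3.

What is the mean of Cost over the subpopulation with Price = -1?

5.5

Observing Price=-1 restricts to units where Price's equation naturally yields -1: Demand ∈ {2, 7, 6, 3}. In that subpopulation Cost = 3, 8, 7, 4, mean 5.5.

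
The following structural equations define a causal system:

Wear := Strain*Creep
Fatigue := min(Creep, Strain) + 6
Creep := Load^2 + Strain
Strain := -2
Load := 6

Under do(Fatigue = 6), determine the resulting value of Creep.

34

do(Fatigue=6) replaces the equation Fatigue := min(Creep, Strain) + 6 with the constant Fatigue = 6.
Creep is not downstream of the intervention, so its value is determined by the original equations.
Creep = Load^2 + Strain  [with Load=6, Strain=-2]  = 34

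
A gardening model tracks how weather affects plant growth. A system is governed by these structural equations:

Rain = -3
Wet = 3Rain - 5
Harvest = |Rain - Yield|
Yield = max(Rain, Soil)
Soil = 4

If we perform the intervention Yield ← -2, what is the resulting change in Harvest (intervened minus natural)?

-6

Intervening sets Yield = -2 and removes its equation (Yield = max(Rain, Soil)).
Harvest = |Rain - Yield|  [with Rain=-3, Yield=-2]  = 1
Without intervention: Yield = max(Rain, Soil)  [with Rain=-3, Soil=4]  = 4; Harvest = |Rain - Yield|  [with Rain=-3, Yield=4]  = 7.
Change = 1 − 7 = -6.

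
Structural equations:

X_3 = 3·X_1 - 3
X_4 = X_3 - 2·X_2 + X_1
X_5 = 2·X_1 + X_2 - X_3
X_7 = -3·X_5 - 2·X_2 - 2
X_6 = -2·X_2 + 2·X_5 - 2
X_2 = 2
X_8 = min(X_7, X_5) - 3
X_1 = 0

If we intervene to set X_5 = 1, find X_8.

-12

do(X_5=1) replaces the equation X_5 = 2·X_1 + X_2 - X_3 with the constant X_5 = 1.
X_7 = -3·X_5 - 2·X_2 - 2  [with X_5=1, X_2=2]  = -9
X_8 = min(X_7, X_5) - 3  [with X_7=-9, X_5=1]  = -12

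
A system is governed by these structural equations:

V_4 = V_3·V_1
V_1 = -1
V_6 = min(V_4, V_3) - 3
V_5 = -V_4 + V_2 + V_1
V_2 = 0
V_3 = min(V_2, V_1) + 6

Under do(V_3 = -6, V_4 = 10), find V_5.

-11

Setting V_3 = -6, V_4 = 10 by intervention discards those variables' equations.
V_5 = -V_4 + V_2 + V_1  [with V_4=10, V_2=0, V_1=-1]  = -11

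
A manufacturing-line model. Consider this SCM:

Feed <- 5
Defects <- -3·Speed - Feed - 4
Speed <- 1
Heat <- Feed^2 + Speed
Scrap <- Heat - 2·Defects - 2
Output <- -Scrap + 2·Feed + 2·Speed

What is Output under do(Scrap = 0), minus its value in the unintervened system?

The intervention breaks the incoming arrows to Scrap: Scrap <- Heat - 2·Defects - 2 no longer applies, and Scrap = 0.
Output = -Scrap + 2·Feed + 2·Speed  [with Scrap=0, Feed=5, Speed=1]  = 12
Without intervention: Heat = Feed^2 + Speed  [with Feed=5, Speed=1]  = 26; Defects = -3·Speed - Feed - 4  [with Speed=1, Feed=5]  = -12; Scrap = Heat - 2·Defects - 2  [with Heat=26, Defects=-12]  = 48; Output = -Scrap + 2·Feed + 2·Speed  [with Scrap=48, Feed=5, Speed=1]  = -36.
Change = 12 − (-36) = 48.

48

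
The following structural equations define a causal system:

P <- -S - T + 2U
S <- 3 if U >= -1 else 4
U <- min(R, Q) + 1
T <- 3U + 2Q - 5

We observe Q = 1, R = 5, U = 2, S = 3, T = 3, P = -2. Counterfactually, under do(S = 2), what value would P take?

-1

Under do(S=2), the mechanism S <- 3 if U >= -1 else 4 is discarded; S is fixed at 2.
U = min(R, Q) + 1  [with R=5, Q=1]  = 2
T = 3U + 2Q - 5  [with U=2, Q=1]  = 3
P = -S - T + 2U  [with S=2, T=3, U=2]  = -1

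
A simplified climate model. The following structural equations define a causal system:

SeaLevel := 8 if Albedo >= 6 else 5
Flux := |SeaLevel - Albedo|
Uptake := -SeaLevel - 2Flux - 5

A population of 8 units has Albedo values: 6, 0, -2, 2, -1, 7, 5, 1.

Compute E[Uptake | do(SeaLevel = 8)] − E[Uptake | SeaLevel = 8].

-8.5

The intervention sets SeaLevel=8 in all 8 units regardless of Albedo. Recomputing Uptake per unit gives -17, -29, -33, -25, -31, -15, -19, -27; average -24.5.
Conditioning on SeaLevel=8 selects the 2 unit(s) with Albedo ∈ {6, 7}. Their Uptake values: -17, -15. Mean = -16.
Difference = -24.5 − (-16) = -8.5.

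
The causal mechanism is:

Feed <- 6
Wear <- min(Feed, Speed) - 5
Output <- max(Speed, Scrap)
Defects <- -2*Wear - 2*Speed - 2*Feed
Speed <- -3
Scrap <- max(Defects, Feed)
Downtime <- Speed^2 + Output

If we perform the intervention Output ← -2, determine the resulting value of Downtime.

Intervening sets Output = -2 and removes its equation (Output <- max(Speed, Scrap)).
Downtime = Speed^2 + Output  [with Speed=-3, Output=-2]  = 7

7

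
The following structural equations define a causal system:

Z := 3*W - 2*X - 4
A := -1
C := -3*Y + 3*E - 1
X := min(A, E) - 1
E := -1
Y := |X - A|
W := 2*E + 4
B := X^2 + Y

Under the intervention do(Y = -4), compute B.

0

Under do(Y=-4), the mechanism Y := |X - A| is discarded; Y is fixed at -4.
X = min(A, E) - 1  [with A=-1, E=-1]  = -2
B = X^2 + Y  [with X=-2, Y=-4]  = 0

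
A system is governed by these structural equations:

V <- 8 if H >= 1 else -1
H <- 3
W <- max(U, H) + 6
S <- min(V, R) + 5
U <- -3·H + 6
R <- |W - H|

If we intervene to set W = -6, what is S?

Under do(W=-6), the mechanism W <- max(U, H) + 6 is discarded; W is fixed at -6.
V = 8 if H >= 1 else -1  [with H=3]  = 8
R = |W - H|  [with W=-6, H=3]  = 9
S = min(V, R) + 5  [with V=8, R=9]  = 13

13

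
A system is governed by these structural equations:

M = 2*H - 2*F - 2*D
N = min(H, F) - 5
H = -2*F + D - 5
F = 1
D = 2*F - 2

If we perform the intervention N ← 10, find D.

The intervention breaks the incoming arrows to N: N = min(H, F) - 5 no longer applies, and N = 10.
Since D is not a descendant of the intervened variable, it is unaffected.
D = 2*F - 2  [with F=1]  = 0

0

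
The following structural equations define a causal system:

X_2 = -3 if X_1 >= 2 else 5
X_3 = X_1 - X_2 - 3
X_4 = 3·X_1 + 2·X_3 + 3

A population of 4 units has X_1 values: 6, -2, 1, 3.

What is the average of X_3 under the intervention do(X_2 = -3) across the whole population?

Every unit gets X_2=-3 under the intervention. X_3 values become 6, -2, 1, 3; E[X_3|do(X_2=-3)] = 2.

2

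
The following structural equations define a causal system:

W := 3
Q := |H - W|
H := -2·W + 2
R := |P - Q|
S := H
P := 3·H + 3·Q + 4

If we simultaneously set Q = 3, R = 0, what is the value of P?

The joint intervention fixes Q = 3, R = 0, removing each variable's own equation.
H = -2·W + 2  [with W=3]  = -4
P = 3·H + 3·Q + 4  [with H=-4, Q=3]  = 1

1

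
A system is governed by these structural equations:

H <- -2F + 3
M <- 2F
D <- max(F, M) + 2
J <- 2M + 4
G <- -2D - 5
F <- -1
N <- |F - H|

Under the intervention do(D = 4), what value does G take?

-13

Under do(D=4), the mechanism D <- max(F, M) + 2 is discarded; D is fixed at 4.
G = -2D - 5  [with D=4]  = -13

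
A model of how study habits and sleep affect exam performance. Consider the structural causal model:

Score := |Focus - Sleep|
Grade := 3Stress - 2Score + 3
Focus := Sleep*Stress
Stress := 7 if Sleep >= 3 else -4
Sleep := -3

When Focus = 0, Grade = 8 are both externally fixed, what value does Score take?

The joint intervention fixes Focus = 0, Grade = 8, removing each variable's own equation.
Score = |Focus - Sleep|  [with Focus=0, Sleep=-3]  = 3

3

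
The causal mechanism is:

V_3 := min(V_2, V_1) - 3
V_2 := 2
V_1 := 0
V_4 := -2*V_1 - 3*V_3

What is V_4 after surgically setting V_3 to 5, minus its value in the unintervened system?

The intervention breaks the incoming arrows to V_3: V_3 := min(V_2, V_1) - 3 no longer applies, and V_3 = 5.
V_4 = -2*V_1 - 3*V_3  [with V_1=0, V_3=5]  = -15
Without intervention: V_3 = min(V_2, V_1) - 3  [with V_2=2, V_1=0]  = -3; V_4 = -2*V_1 - 3*V_3  [with V_1=0, V_3=-3]  = 9.
Change = -15 − 9 = -24.

-24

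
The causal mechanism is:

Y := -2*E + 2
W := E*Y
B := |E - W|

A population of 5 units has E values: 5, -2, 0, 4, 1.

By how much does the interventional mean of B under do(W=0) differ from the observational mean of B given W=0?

1.9

Every unit gets W=0 under the intervention. B values become 5, 2, 0, 4, 1; E[B|do(W=0)] = 2.4.
E[B|W=0] averages over only the 2 units with W=0 (E = 0, 1): B = 0, 1, mean 0.5.
Difference = 2.4 − 0.5 = 1.9.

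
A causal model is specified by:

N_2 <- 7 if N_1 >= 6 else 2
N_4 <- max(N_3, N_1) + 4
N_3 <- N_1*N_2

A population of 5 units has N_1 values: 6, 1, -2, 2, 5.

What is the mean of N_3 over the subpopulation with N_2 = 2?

E[N_3|N_2=2] averages over only the 4 units with N_2=2 (N_1 = 1, -2, 2, 5): N_3 = 2, -4, 4, 10, mean 3.

3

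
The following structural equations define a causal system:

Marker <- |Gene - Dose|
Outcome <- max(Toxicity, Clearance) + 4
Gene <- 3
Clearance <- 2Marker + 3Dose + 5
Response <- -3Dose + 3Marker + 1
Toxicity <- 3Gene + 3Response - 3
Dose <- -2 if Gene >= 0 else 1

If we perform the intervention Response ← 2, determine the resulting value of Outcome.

The intervention breaks the incoming arrows to Response: Response <- -3Dose + 3Marker + 1 no longer applies, and Response = 2.
Dose = -2 if Gene >= 0 else 1  [with Gene=3]  = -2
Marker = |Gene - Dose|  [with Gene=3, Dose=-2]  = 5
Toxicity = 3Gene + 3Response - 3  [with Gene=3, Response=2]  = 12
Clearance = 2Marker + 3Dose + 5  [with Marker=5, Dose=-2]  = 9
Outcome = max(Toxicity, Clearance) + 4  [with Toxicity=12, Clearance=9]  = 16

16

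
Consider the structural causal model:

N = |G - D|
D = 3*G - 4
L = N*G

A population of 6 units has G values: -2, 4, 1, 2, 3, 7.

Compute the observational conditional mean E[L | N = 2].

4

Observing N=2 restricts to units where N's equation naturally yields 2: G ∈ {1, 3}. In that subpopulation L = 2, 6, mean 4.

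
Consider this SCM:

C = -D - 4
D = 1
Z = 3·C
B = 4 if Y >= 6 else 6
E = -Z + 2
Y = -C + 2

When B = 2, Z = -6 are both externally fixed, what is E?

Under do(B = 2, Z = -6), each intervened variable's structural equation is replaced by its fixed value.
E = -Z + 2  [with Z=-6]  = 8

8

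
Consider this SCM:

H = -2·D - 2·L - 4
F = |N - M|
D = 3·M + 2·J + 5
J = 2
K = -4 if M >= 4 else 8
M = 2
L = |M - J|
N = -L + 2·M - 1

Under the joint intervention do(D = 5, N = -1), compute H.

-14

Under do(D = 5, N = -1), each intervened variable's structural equation is replaced by its fixed value.
L = |M - J|  [with M=2, J=2]  = 0
H = -2·D - 2·L - 4  [with D=5, L=0]  = -14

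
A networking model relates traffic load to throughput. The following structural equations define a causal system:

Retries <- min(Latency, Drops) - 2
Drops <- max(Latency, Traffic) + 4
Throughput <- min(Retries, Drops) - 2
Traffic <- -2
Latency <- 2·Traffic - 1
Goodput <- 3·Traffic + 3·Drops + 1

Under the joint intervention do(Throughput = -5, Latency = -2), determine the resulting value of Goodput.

The joint intervention fixes Throughput = -5, Latency = -2, removing each variable's own equation.
Drops = max(Latency, Traffic) + 4  [with Latency=-2, Traffic=-2]  = 2
Goodput = 3·Traffic + 3·Drops + 1  [with Traffic=-2, Drops=2]  = 1

1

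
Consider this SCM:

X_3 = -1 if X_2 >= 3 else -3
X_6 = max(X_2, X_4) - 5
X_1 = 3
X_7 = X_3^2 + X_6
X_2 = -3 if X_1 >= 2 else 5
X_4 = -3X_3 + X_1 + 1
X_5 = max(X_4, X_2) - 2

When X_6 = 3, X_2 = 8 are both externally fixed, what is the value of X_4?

7

Under do(X_6 = 3, X_2 = 8), each intervened variable's structural equation is replaced by its fixed value.
X_3 = -1 if X_2 >= 3 else -3  [with X_2=8]  = -1
X_4 = -3X_3 + X_1 + 1  [with X_3=-1, X_1=3]  = 7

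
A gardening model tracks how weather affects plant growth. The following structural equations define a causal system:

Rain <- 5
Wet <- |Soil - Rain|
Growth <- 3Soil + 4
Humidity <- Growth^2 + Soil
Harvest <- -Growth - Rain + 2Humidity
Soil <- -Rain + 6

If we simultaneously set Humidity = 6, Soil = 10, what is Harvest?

The joint intervention fixes Humidity = 6, Soil = 10, removing each variable's own equation.
Growth = 3Soil + 4  [with Soil=10]  = 34
Harvest = -Growth - Rain + 2Humidity  [with Growth=34, Rain=5, Humidity=6]  = -27

-27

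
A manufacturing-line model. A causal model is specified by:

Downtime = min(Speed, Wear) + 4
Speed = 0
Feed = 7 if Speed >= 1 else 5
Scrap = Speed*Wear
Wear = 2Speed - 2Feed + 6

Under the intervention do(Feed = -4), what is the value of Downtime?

do(Feed=-4) replaces the equation Feed = 7 if Speed >= 1 else 5 with the constant Feed = -4.
Wear = 2Speed - 2Feed + 6  [with Speed=0, Feed=-4]  = 14
Downtime = min(Speed, Wear) + 4  [with Speed=0, Wear=14]  = 4

4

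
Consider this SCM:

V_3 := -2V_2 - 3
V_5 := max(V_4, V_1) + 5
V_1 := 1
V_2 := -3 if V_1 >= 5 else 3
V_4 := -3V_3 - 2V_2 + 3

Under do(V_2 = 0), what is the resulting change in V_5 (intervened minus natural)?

do(V_2=0) replaces the equation V_2 := -3 if V_1 >= 5 else 3 with the constant V_2 = 0.
V_3 = -2V_2 - 3  [with V_2=0]  = -3
V_4 = -3V_3 - 2V_2 + 3  [with V_3=-3, V_2=0]  = 12
V_5 = max(V_4, V_1) + 5  [with V_4=12, V_1=1]  = 17
Without intervention: V_2 = -3 if V_1 >= 5 else 3  [with V_1=1]  = 3; V_3 = -2V_2 - 3  [with V_2=3]  = -9; V_4 = -3V_3 - 2V_2 + 3  [with V_3=-9, V_2=3]  = 24; V_5 = max(V_4, V_1) + 5  [with V_4=24, V_1=1]  = 29.
Change = 17 − 29 = -12.

-12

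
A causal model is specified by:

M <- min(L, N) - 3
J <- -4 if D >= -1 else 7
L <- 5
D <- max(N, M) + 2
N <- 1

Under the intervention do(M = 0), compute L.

5

Under do(M=0), the mechanism M <- min(L, N) - 3 is discarded; M is fixed at 0.
L is not downstream of the intervention, so its value is determined by the original equations.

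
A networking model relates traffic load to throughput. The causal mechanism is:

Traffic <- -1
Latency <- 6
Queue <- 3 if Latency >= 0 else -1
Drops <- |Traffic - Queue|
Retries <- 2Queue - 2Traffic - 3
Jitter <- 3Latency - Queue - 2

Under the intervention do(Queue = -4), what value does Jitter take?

The intervention breaks the incoming arrows to Queue: Queue <- 3 if Latency >= 0 else -1 no longer applies, and Queue = -4.
Jitter = 3Latency - Queue - 2  [with Latency=6, Queue=-4]  = 20

20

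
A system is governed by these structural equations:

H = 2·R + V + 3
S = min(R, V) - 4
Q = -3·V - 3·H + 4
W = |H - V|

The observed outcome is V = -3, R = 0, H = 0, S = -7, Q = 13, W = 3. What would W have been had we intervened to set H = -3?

The intervention breaks the incoming arrows to H: H = 2·R + V + 3 no longer applies, and H = -3.
W = |H - V|  [with H=-3, V=-3]  = 0

0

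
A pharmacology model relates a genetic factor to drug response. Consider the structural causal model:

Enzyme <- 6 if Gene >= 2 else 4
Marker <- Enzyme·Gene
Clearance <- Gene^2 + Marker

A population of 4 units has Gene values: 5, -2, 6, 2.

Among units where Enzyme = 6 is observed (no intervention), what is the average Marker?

Conditioning on Enzyme=6 selects the 3 unit(s) with Gene ∈ {5, 6, 2}. Their Marker values: 30, 36, 12. Mean = 26.

26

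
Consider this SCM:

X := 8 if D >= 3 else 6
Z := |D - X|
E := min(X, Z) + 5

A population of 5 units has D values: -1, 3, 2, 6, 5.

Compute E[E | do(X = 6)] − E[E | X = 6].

Every unit gets X=6 under the intervention. E values become 11, 8, 9, 5, 6; E[E|do(X=6)] = 7.8.
Observing X=6 restricts to units where X's equation naturally yields 6: D ∈ {-1, 2}. In that subpopulation E = 11, 9, mean 10.
Difference = 7.8 − 10 = -2.2.

-2.2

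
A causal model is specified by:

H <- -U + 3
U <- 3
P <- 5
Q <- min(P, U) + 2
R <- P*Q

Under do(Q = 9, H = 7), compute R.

The joint intervention fixes Q = 9, H = 7, removing each variable's own equation.
R = P*Q  [with P=5, Q=9]  = 45

45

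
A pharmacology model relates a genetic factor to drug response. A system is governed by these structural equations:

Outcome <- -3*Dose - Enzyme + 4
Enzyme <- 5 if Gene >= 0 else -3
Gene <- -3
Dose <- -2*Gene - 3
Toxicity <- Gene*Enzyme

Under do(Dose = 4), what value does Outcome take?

-5

do(Dose=4) replaces the equation Dose <- -2*Gene - 3 with the constant Dose = 4.
Enzyme = 5 if Gene >= 0 else -3  [with Gene=-3]  = -3
Outcome = -3*Dose - Enzyme + 4  [with Dose=4, Enzyme=-3]  = -5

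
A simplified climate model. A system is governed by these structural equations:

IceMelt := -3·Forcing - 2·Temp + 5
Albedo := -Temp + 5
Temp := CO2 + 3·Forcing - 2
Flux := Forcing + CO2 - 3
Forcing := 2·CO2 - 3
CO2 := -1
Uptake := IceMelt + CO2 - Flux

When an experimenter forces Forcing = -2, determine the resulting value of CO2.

-1

Under do(Forcing=-2), the mechanism Forcing := 2·CO2 - 3 is discarded; Forcing is fixed at -2.
CO2 is not downstream of the intervention, so its value is determined by the original equations.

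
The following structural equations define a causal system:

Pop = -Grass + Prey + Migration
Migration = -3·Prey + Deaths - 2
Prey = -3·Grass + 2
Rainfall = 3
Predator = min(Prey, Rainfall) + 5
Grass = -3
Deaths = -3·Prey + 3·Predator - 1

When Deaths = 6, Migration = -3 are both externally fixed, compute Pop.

11

Under do(Deaths = 6, Migration = -3), each intervened variable's structural equation is replaced by its fixed value.
Prey = -3·Grass + 2  [with Grass=-3]  = 11
Pop = -Grass + Prey + Migration  [with Grass=-3, Prey=11, Migration=-3]  = 11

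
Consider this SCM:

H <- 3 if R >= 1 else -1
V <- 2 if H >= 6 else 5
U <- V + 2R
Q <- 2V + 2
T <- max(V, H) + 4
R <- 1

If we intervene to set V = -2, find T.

7

do(V=-2) replaces the equation V <- 2 if H >= 6 else 5 with the constant V = -2.
H = 3 if R >= 1 else -1  [with R=1]  = 3
T = max(V, H) + 4  [with V=-2, H=3]  = 7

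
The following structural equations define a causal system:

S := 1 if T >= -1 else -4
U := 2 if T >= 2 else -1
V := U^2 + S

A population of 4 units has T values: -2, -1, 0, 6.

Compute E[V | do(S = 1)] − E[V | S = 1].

-0.25

The intervention sets S=1 in all 4 units regardless of T. Recomputing V per unit gives 2, 2, 2, 5; average 2.75.
Conditioning on S=1 selects the 3 unit(s) with T ∈ {-1, 0, 6}. Their V values: 2, 2, 5. Mean = 3.
Difference = 2.75 − 3 = -0.25.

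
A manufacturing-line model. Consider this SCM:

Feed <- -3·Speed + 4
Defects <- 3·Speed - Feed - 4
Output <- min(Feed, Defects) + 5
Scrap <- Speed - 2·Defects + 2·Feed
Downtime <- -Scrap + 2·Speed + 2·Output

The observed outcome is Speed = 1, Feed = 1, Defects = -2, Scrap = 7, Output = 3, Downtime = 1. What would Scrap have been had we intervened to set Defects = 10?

-17

The intervention breaks the incoming arrows to Defects: Defects <- 3·Speed - Feed - 4 no longer applies, and Defects = 10.
Feed = -3·Speed + 4  [with Speed=1]  = 1
Scrap = Speed - 2·Defects + 2·Feed  [with Speed=1, Defects=10, Feed=1]  = -17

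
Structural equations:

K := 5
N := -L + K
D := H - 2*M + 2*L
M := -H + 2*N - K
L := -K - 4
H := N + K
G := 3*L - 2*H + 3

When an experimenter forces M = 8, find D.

The intervention breaks the incoming arrows to M: M := -H + 2*N - K no longer applies, and M = 8.
L = -K - 4  [with K=5]  = -9
N = -L + K  [with L=-9, K=5]  = 14
H = N + K  [with N=14, K=5]  = 19
D = H - 2*M + 2*L  [with H=19, M=8, L=-9]  = -15

-15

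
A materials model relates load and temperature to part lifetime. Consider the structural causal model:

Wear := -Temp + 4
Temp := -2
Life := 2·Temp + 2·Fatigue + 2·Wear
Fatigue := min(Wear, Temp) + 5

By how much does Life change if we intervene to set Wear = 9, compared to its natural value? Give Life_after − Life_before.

6

Under do(Wear=9), the mechanism Wear := -Temp + 4 is discarded; Wear is fixed at 9.
Fatigue = min(Wear, Temp) + 5  [with Wear=9, Temp=-2]  = 3
Life = 2·Temp + 2·Fatigue + 2·Wear  [with Temp=-2, Fatigue=3, Wear=9]  = 20
Without intervention: Wear = -Temp + 4  [with Temp=-2]  = 6; Fatigue = min(Wear, Temp) + 5  [with Wear=6, Temp=-2]  = 3; Life = 2·Temp + 2·Fatigue + 2·Wear  [with Temp=-2, Fatigue=3, Wear=6]  = 14.
Change = 20 − 14 = 6.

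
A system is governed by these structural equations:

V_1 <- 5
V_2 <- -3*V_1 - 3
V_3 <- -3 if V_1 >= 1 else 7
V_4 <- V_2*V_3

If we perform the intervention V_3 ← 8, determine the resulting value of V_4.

-144

The intervention breaks the incoming arrows to V_3: V_3 <- -3 if V_1 >= 1 else 7 no longer applies, and V_3 = 8.
V_2 = -3*V_1 - 3  [with V_1=5]  = -18
V_4 = V_2*V_3  [with V_2=-18, V_3=8]  = -144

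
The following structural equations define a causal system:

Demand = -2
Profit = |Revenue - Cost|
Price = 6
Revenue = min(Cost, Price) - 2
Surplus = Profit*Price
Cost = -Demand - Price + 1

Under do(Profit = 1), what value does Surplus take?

6

The intervention breaks the incoming arrows to Profit: Profit = |Revenue - Cost| no longer applies, and Profit = 1.
Surplus = Profit*Price  [with Profit=1, Price=6]  = 6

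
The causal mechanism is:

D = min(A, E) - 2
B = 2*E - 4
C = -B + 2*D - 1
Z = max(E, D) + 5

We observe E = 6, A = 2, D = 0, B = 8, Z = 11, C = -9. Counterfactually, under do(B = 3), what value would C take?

Under do(B=3), the mechanism B = 2*E - 4 is discarded; B is fixed at 3.
D = min(A, E) - 2  [with A=2, E=6]  = 0
C = -B + 2*D - 1  [with B=3, D=0]  = -4

-4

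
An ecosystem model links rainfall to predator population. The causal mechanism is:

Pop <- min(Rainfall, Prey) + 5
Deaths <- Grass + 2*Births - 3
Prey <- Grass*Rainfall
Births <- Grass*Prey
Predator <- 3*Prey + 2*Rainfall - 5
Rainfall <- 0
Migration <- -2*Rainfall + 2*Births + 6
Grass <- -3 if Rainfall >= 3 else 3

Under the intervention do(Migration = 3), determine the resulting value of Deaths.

Intervening sets Migration = 3 and removes its equation (Migration <- -2*Rainfall + 2*Births + 6).
Since Deaths is not a descendant of the intervened variable, it is unaffected.
Grass = -3 if Rainfall >= 3 else 3  [with Rainfall=0]  = 3
Prey = Grass*Rainfall  [with Grass=3, Rainfall=0]  = 0
Births = Grass*Prey  [with Grass=3, Prey=0]  = 0
Deaths = Grass + 2*Births - 3  [with Grass=3, Births=0]  = 0

0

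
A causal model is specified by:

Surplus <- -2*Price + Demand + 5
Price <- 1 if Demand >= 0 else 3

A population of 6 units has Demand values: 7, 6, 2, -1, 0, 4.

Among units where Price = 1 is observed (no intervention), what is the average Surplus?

6.8

E[Surplus|Price=1] averages over only the 5 units with Price=1 (Demand = 7, 6, 2, 0, 4): Surplus = 10, 9, 5, 3, 7, mean 6.8.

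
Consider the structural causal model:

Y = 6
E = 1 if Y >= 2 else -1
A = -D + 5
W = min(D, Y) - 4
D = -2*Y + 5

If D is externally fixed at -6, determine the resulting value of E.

1

Under do(D=-6), the mechanism D = -2*Y + 5 is discarded; D is fixed at -6.
Since E is not a descendant of the intervened variable, it is unaffected.
E = 1 if Y >= 2 else -1  [with Y=6]  = 1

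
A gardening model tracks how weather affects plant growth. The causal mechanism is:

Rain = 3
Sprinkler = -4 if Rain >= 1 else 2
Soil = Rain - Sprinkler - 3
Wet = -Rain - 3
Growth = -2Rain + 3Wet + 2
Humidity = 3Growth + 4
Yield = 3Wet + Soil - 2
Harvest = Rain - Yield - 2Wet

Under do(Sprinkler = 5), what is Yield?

Under do(Sprinkler=5), the mechanism Sprinkler = -4 if Rain >= 1 else 2 is discarded; Sprinkler is fixed at 5.
Soil = Rain - Sprinkler - 3  [with Rain=3, Sprinkler=5]  = -5
Wet = -Rain - 3  [with Rain=3]  = -6
Yield = 3Wet + Soil - 2  [with Wet=-6, Soil=-5]  = -25

-25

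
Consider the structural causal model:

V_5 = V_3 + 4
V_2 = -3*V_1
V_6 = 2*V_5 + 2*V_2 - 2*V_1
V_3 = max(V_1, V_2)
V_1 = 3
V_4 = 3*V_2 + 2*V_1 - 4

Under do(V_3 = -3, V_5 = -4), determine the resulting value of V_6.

-32

Setting V_3 = -3, V_5 = -4 by intervention discards those variables' equations.
V_2 = -3*V_1  [with V_1=3]  = -9
V_6 = 2*V_5 + 2*V_2 - 2*V_1  [with V_5=-4, V_2=-9, V_1=3]  = -32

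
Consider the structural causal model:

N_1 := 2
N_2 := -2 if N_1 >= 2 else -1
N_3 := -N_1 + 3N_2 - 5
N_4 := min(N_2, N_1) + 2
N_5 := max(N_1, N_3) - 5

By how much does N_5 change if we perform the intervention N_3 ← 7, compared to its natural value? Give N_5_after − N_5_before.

5

do(N_3=7) replaces the equation N_3 := -N_1 + 3N_2 - 5 with the constant N_3 = 7.
N_5 = max(N_1, N_3) - 5  [with N_1=2, N_3=7]  = 2
Without intervention: N_2 = -2 if N_1 >= 2 else -1  [with N_1=2]  = -2; N_3 = -N_1 + 3N_2 - 5  [with N_1=2, N_2=-2]  = -13; N_5 = max(N_1, N_3) - 5  [with N_1=2, N_3=-13]  = -3.
Change = 2 − (-3) = 5.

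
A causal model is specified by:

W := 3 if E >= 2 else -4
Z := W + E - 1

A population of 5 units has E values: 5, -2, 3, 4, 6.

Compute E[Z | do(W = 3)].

The intervention sets W=3 in all 5 units regardless of E. Recomputing Z per unit gives 7, 0, 5, 6, 8; average 5.2.

5.2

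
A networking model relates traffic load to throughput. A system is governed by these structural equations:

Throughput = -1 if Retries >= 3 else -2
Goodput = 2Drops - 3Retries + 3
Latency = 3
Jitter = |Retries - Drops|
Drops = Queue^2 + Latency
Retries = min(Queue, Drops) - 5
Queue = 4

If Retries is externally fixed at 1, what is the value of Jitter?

Intervening sets Retries = 1 and removes its equation (Retries = min(Queue, Drops) - 5).
Drops = Queue^2 + Latency  [with Queue=4, Latency=3]  = 19
Jitter = |Retries - Drops|  [with Retries=1, Drops=19]  = 18

18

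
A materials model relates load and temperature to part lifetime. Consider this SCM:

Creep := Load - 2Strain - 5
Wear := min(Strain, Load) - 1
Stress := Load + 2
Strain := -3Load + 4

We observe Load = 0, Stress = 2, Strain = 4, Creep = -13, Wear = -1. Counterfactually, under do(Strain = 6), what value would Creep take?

-17

The intervention breaks the incoming arrows to Strain: Strain := -3Load + 4 no longer applies, and Strain = 6.
Creep = Load - 2Strain - 5  [with Load=0, Strain=6]  = -17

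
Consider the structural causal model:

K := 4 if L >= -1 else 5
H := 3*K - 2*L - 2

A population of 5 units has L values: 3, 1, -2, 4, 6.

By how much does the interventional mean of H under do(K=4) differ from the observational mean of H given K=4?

2.2

do(K=4) breaks K's dependence on L. With K=4 fixed, H across the units is 4, 8, 14, 2, -2, mean 5.2.
Observing K=4 restricts to units where K's equation naturally yields 4: L ∈ {3, 1, 4, 6}. In that subpopulation H = 4, 8, 2, -2, mean 3.
Difference = 5.2 − 3 = 2.2.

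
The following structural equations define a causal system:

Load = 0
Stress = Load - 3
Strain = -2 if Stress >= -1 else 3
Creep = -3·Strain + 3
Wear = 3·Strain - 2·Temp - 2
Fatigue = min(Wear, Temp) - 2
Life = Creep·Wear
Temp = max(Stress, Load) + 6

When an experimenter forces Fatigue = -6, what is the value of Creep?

The intervention breaks the incoming arrows to Fatigue: Fatigue = min(Wear, Temp) - 2 no longer applies, and Fatigue = -6.
Creep is not downstream of the intervention, so its value is determined by the original equations.
Stress = Load - 3  [with Load=0]  = -3
Strain = -2 if Stress >= -1 else 3  [with Stress=-3]  = 3
Creep = -3·Strain + 3  [with Strain=3]  = -6

-6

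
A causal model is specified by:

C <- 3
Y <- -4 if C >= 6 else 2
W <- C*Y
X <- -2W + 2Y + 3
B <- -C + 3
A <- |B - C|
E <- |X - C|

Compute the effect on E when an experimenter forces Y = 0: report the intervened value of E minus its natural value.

-8

Under do(Y=0), the mechanism Y <- -4 if C >= 6 else 2 is discarded; Y is fixed at 0.
W = C*Y  [with C=3, Y=0]  = 0
X = -2W + 2Y + 3  [with W=0, Y=0]  = 3
E = |X - C|  [with X=3, C=3]  = 0
Without intervention: Y = -4 if C >= 6 else 2  [with C=3]  = 2; W = C*Y  [with C=3, Y=2]  = 6; X = -2W + 2Y + 3  [with W=6, Y=2]  = -5; E = |X - C|  [with X=-5, C=3]  = 8.
Change = 0 − 8 = -8.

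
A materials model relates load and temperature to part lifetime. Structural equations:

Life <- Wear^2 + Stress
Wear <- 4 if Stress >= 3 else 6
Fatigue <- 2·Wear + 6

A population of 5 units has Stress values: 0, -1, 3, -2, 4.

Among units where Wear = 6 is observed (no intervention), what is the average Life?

35

E[Life|Wear=6] averages over only the 3 units with Wear=6 (Stress = 0, -1, -2): Life = 36, 35, 34, mean 35.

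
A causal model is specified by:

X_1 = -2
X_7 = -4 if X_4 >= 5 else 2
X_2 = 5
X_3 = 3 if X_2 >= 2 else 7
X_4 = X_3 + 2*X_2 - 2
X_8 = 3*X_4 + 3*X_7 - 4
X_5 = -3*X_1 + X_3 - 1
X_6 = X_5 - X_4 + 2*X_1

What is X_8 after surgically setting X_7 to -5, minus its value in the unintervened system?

do(X_7=-5) replaces the equation X_7 = -4 if X_4 >= 5 else 2 with the constant X_7 = -5.
X_3 = 3 if X_2 >= 2 else 7  [with X_2=5]  = 3
X_4 = X_3 + 2*X_2 - 2  [with X_3=3, X_2=5]  = 11
X_8 = 3*X_4 + 3*X_7 - 4  [with X_4=11, X_7=-5]  = 14
Without intervention: X_3 = 3 if X_2 >= 2 else 7  [with X_2=5]  = 3; X_4 = X_3 + 2*X_2 - 2  [with X_3=3, X_2=5]  = 11; X_7 = -4 if X_4 >= 5 else 2  [with X_4=11]  = -4; X_8 = 3*X_4 + 3*X_7 - 4  [with X_4=11, X_7=-4]  = 17.
Change = 14 − 17 = -3.

-3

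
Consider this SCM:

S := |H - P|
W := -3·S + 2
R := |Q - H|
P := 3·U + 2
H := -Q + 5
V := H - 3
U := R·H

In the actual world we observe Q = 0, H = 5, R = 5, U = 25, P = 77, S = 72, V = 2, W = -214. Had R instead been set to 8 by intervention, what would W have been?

-349

The intervention breaks the incoming arrows to R: R := |Q - H| no longer applies, and R = 8.
H = -Q + 5  [with Q=0]  = 5
U = R·H  [with R=8, H=5]  = 40
P = 3·U + 2  [with U=40]  = 122
S = |H - P|  [with H=5, P=122]  = 117
W = -3·S + 2  [with S=117]  = -349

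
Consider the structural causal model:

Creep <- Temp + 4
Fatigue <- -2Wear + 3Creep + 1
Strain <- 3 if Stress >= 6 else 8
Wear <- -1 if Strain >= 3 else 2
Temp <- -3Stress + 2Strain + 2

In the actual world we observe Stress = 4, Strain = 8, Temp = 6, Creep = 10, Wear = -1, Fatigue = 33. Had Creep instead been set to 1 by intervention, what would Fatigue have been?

6

Under do(Creep=1), the mechanism Creep <- Temp + 4 is discarded; Creep is fixed at 1.
Strain = 3 if Stress >= 6 else 8  [with Stress=4]  = 8
Wear = -1 if Strain >= 3 else 2  [with Strain=8]  = -1
Fatigue = -2Wear + 3Creep + 1  [with Wear=-1, Creep=1]  = 6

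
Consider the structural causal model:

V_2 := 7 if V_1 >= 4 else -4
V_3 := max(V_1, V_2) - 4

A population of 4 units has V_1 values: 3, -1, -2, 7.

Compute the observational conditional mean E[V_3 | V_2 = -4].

Observing V_2=-4 restricts to units where V_2's equation naturally yields -4: V_1 ∈ {3, -1, -2}. In that subpopulation V_3 = -1, -5, -6, mean -4.

-4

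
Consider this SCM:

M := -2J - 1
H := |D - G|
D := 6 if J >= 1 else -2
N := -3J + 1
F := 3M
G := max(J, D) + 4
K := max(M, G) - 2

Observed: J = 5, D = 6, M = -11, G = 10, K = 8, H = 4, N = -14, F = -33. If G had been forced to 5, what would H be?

1

Under do(G=5), the mechanism G := max(J, D) + 4 is discarded; G is fixed at 5.
D = 6 if J >= 1 else -2  [with J=5]  = 6
H = |D - G|  [with D=6, G=5]  = 1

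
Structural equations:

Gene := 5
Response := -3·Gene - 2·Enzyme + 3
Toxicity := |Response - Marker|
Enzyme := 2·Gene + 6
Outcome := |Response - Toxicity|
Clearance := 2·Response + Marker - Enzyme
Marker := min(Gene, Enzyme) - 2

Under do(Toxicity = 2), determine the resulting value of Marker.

do(Toxicity=2) replaces the equation Toxicity := |Response - Marker| with the constant Toxicity = 2.
Marker is not downstream of the intervention, so its value is determined by the original equations.
Enzyme = 2·Gene + 6  [with Gene=5]  = 16
Marker = min(Gene, Enzyme) - 2  [with Gene=5, Enzyme=16]  = 3

3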